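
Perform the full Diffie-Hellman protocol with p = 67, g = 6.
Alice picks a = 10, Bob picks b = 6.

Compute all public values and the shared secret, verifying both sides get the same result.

Step 1: A = g^a mod p = 6^10 mod 67 = 16.
Step 2: B = g^b mod p = 6^6 mod 67 = 24.
Step 3: Alice computes s = B^a mod p = 24^10 mod 67 = 14.
Step 4: Bob computes s = A^b mod p = 16^6 mod 67 = 14.
Both sides agree: shared secret = 14.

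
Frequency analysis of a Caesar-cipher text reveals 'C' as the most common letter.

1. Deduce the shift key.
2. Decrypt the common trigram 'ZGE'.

Step 1: In English, 'E' is the most frequent letter (12.7%).
Step 2: The most frequent ciphertext letter is 'C' (position 2).
Step 3: Shift = (2 - 4) mod 26 = 24.
Step 4: Decrypt 'ZGE' by shifting back 24:
  Z -> B
  G -> I
  E -> G
Step 5: 'ZGE' decrypts to 'BIG'.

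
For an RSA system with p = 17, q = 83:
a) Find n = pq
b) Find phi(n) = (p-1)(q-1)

Step 1: n = p * q = 17 * 83 = 1411.
Step 2: phi(n) = (p-1)(q-1) = 16 * 82 = 1312.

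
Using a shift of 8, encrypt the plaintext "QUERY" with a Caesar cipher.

Step 1: For each letter, shift forward by 8 positions (mod 26).
  Q (position 16) -> position (16+8) mod 26 = 24 -> Y
  U (position 20) -> position (20+8) mod 26 = 2 -> C
  E (position 4) -> position (4+8) mod 26 = 12 -> M
  R (position 17) -> position (17+8) mod 26 = 25 -> Z
  Y (position 24) -> position (24+8) mod 26 = 6 -> G
Result: YCMZG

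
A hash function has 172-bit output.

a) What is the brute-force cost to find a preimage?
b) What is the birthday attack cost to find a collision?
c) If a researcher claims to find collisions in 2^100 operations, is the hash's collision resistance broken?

Step 1: Preimage resistance requires brute-force of 2^172 operations.
Step 2: Collision resistance (birthday bound) = 2^(172/2) = 2^86.
Step 3: The claimed attack costs 2^100 operations.
Step 4: Since 2^100 >= 2^86, the claimed attack is no faster than the generic birthday attack, so this does not break collision resistance.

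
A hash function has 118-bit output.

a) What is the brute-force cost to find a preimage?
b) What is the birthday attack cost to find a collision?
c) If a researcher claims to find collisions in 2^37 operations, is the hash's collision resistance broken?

Step 1: Preimage resistance requires brute-force of 2^118 operations.
Step 2: Collision resistance (birthday bound) = 2^(118/2) = 2^59.
Step 3: The claimed attack costs 2^37 operations.
Step 4: Since 2^37 < 2^59, the claimed attack beats the generic birthday bound, so collision resistance is broken.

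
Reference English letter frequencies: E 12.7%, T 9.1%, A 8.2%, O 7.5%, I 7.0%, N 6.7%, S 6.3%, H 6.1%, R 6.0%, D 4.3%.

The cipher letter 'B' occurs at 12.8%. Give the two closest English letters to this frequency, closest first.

Step 1: Observed frequency of 'B' is 12.8%.
Step 2: Compute distances to each reference frequency and sort:
  E (12.7%): difference = 0.1% <-- BEST
  T (9.1%): difference = 3.7% <-- RUNNER-UP
  A (8.2%): difference = 4.6%
  O (7.5%): difference = 5.3%
  I (7.0%): difference = 5.8%
Step 3: Most likely is 'E' (12.7%, diff 0.1%); second most likely is 'T' (9.1%, diff 3.7%).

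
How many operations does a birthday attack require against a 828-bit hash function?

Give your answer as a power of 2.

Step 1: The birthday paradox gives collision probability ~50% after sqrt(2^n) = 2^(n/2) hashes.
Step 2: For 828-bit output: 2^(828/2) = 2^414.
Step 3: Approximately 2^414 hash computations needed.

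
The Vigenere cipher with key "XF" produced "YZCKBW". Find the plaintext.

Step 1: Extend key: XFXFXF
Step 2: Decrypt each letter (c - k) mod 26:
  Y(24) - X(23) = (24-23) mod 26 = 1 = B
  Z(25) - F(5) = (25-5) mod 26 = 20 = U
  C(2) - X(23) = (2-23) mod 26 = 5 = F
  K(10) - F(5) = (10-5) mod 26 = 5 = F
  B(1) - X(23) = (1-23) mod 26 = 4 = E
  W(22) - F(5) = (22-5) mod 26 = 17 = R
Plaintext: BUFFER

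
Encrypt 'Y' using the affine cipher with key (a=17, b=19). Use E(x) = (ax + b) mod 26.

Step 1: Convert 'Y' to number: x = 24.
Step 2: E(24) = (17 * 24 + 19) mod 26 = 427 mod 26 = 11.
Step 3: Convert 11 back to letter: L.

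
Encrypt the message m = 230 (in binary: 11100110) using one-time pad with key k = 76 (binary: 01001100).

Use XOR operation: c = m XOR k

Step 1: Write out the XOR operation bit by bit:
  Message: 11100110
  Key:     01001100
  XOR:     10101010
Step 2: Convert to decimal: 10101010 = 170.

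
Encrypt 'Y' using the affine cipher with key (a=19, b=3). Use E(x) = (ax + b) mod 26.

Step 1: Convert 'Y' to number: x = 24.
Step 2: E(24) = (19 * 24 + 3) mod 26 = 459 mod 26 = 17.
Step 3: Convert 17 back to letter: R.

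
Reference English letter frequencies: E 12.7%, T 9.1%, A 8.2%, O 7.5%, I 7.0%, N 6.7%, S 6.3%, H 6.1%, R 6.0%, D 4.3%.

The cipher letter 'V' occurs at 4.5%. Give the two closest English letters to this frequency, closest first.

Step 1: Observed frequency of 'V' is 4.5%.
Step 2: Compute distances to each reference frequency and sort:
  D (4.3%): difference = 0.2% <-- BEST
  R (6.0%): difference = 1.5% <-- RUNNER-UP
  H (6.1%): difference = 1.6%
  S (6.3%): difference = 1.8%
  N (6.7%): difference = 2.2%
Step 3: Most likely is 'D' (4.3%, diff 0.2%); second most likely is 'R' (6.0%, diff 1.5%).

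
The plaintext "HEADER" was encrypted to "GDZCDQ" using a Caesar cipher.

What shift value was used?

Step 1: Compare first letters: H (position 7) -> G (position 6).
Step 2: Shift = (6 - 7) mod 26 = 25.
The shift value is 25.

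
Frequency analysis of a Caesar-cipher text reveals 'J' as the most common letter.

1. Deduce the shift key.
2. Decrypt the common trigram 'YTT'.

Step 1: In English, 'E' is the most frequent letter (12.7%).
Step 2: The most frequent ciphertext letter is 'J' (position 9).
Step 3: Shift = (9 - 4) mod 26 = 5.
Step 4: Decrypt 'YTT' by shifting back 5:
  Y -> T
  T -> O
  T -> O
Step 5: 'YTT' decrypts to 'TOO'.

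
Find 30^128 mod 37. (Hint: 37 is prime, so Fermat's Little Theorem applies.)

Step 1: Since 37 is prime, by Fermat's Little Theorem: 30^36 = 1 (mod 37).
Step 2: Reduce exponent: 128 mod 36 = 20.
Step 3: So 30^128 = 30^20 (mod 37).
Step 4: 30^20 mod 37 = 12.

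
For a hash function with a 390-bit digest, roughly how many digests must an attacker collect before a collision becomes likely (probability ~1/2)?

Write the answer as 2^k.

Step 1: The birthday paradox gives collision probability ~50% after sqrt(2^n) = 2^(n/2) hashes.
Step 2: For 390-bit output: 2^(390/2) = 2^195.
Step 3: Approximately 2^195 hash computations needed.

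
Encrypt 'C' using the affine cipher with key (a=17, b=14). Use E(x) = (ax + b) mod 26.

Step 1: Convert 'C' to number: x = 2.
Step 2: E(2) = (17 * 2 + 14) mod 26 = 48 mod 26 = 22.
Step 3: Convert 22 back to letter: W.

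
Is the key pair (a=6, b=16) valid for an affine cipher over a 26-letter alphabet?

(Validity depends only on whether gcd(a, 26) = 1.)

Step 1: Compute gcd(6, 26).
Step 2: gcd(6, 26) = 2.
Since gcd = 2 != 1, 6 shares a common factor with 26, so it cannot be used.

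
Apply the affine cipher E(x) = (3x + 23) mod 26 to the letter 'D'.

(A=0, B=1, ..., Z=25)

Step 1: Convert 'D' to number: x = 3.
Step 2: E(3) = (3 * 3 + 23) mod 26 = 32 mod 26 = 6.
Step 3: Convert 6 back to letter: G.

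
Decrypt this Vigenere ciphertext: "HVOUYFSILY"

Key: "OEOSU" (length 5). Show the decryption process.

Step 1: Key 'OEOSU' has length 5. Extended key: OEOSUOEOSU
Step 2: Decrypt each position:
  H(7) - O(14) = 19 = T
  V(21) - E(4) = 17 = R
  O(14) - O(14) = 0 = A
  U(20) - S(18) = 2 = C
  Y(24) - U(20) = 4 = E
  F(5) - O(14) = 17 = R
  S(18) - E(4) = 14 = O
  I(8) - O(14) = 20 = U
  L(11) - S(18) = 19 = T
  Y(24) - U(20) = 4 = E
Plaintext: TRACEROUTE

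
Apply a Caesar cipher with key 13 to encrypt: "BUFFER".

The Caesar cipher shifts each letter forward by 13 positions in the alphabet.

Step 1: For each letter, shift forward by 13 positions (mod 26).
  B (position 1) -> position (1+13) mod 26 = 14 -> O
  U (position 20) -> position (20+13) mod 26 = 7 -> H
  F (position 5) -> position (5+13) mod 26 = 18 -> S
  F (position 5) -> position (5+13) mod 26 = 18 -> S
  E (position 4) -> position (4+13) mod 26 = 17 -> R
  R (position 17) -> position (17+13) mod 26 = 4 -> E
Result: OHSSRE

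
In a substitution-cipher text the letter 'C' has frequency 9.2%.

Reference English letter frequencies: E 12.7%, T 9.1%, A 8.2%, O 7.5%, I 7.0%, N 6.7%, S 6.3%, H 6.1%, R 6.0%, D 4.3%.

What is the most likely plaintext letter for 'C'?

Step 1: The observed frequency is 9.2%.
Step 2: Compare with English frequencies:
  E: 12.7% (difference: 3.5%)
  T: 9.1% (difference: 0.1%) <-- closest
  A: 8.2% (difference: 1.0%)
  O: 7.5% (difference: 1.7%)
  I: 7.0% (difference: 2.2%)
  N: 6.7% (difference: 2.5%)
  S: 6.3% (difference: 2.9%)
  H: 6.1% (difference: 3.1%)
  R: 6.0% (difference: 3.2%)
  D: 4.3% (difference: 4.9%)
Step 3: 'C' most likely represents 'T' (frequency 9.1%).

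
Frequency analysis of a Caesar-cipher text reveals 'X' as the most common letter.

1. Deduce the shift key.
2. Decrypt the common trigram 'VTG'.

Step 1: In English, 'E' is the most frequent letter (12.7%).
Step 2: The most frequent ciphertext letter is 'X' (position 23).
Step 3: Shift = (23 - 4) mod 26 = 19.
Step 4: Decrypt 'VTG' by shifting back 19:
  V -> C
  T -> A
  G -> N
Step 5: 'VTG' decrypts to 'CAN'.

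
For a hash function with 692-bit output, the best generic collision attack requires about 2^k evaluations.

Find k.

Step 1: The hash has a 692-bit output.
Step 2: Collision resistance means it should be infeasible to find any x != y with h(x) = h(y).
By the birthday bound, a generic collision search succeeds after about sqrt(2^692) = 2^(692/2) = 2^346 evaluations.
Step 3: Security level = 346 bits.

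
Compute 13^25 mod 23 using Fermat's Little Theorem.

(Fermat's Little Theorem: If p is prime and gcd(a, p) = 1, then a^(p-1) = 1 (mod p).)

Step 1: Since 23 is prime, by Fermat's Little Theorem: 13^22 = 1 (mod 23).
Step 2: Reduce exponent: 25 mod 22 = 3.
Step 3: So 13^25 = 13^3 (mod 23).
Step 4: 13^3 mod 23 = 12.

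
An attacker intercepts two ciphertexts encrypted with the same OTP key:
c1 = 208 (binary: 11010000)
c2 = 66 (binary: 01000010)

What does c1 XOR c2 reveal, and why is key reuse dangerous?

Step 1: c1 XOR c2 = (m1 XOR k) XOR (m2 XOR k).
Step 2: By XOR associativity/commutativity: = m1 XOR m2 XOR k XOR k = m1 XOR m2.
Step 3: 11010000 XOR 01000010 = 10010010 = 146.
Step 4: The key cancels out! An attacker learns m1 XOR m2 = 146, revealing the relationship between plaintexts.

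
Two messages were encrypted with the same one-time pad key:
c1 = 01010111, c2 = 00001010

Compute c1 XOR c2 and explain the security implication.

Step 1: c1 XOR c2 = (m1 XOR k) XOR (m2 XOR k).
Step 2: By XOR associativity/commutativity: = m1 XOR m2 XOR k XOR k = m1 XOR m2.
Step 3: 01010111 XOR 00001010 = 01011101 = 93.
Step 4: The key cancels out! An attacker learns m1 XOR m2 = 93, revealing the relationship between plaintexts.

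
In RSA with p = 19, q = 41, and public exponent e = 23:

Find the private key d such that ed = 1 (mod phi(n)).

Step 1: n = 19 * 41 = 779.
Step 2: phi(n) = 18 * 40 = 720.
Step 3: Find d such that 23 * d = 1 (mod 720).
Step 4: d = 23^(-1) mod 720 = 407.
Verification: 23 * 407 = 9361 = 13 * 720 + 1.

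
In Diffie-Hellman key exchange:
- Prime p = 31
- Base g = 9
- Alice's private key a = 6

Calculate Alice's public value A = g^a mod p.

Step 1: A = g^a mod p = 9^6 mod 31.
  9^1 mod 31 = 9
  9^2 mod 31 = (9 * 9) mod 31 = 19
  9^3 mod 31 = (19 * 9) mod 31 = 16
  9^4 mod 31 = (16 * 9) mod 31 = 20
  9^5 mod 31 = (20 * 9) mod 31 = 25
  9^6 mod 31 = (25 * 9) mod 31 = 8
Result: A = 8.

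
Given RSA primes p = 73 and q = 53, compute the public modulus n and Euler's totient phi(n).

Step 1: n = p * q = 73 * 53 = 3869.
Step 2: phi(n) = (p-1)(q-1) = 72 * 52 = 3744.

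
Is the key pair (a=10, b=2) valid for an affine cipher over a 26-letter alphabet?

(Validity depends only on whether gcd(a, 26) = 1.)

Step 1: Compute gcd(10, 26).
Step 2: gcd(10, 26) = 2.
Since gcd = 2 != 1, 10 shares a common factor with 26, so it cannot be used.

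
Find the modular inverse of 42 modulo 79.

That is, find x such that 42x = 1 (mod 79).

Step 1: We need x such that 42 * x = 1 (mod 79).
Step 2: Using the extended Euclidean algorithm or trial:
  42 * 32 = 1344 = 17 * 79 + 1.
Step 3: Since 1344 mod 79 = 1, the inverse is x = 32.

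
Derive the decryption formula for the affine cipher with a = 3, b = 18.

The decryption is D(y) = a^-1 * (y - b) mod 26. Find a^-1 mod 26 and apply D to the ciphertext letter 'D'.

Step 1: Find a^-1, the modular inverse of 3 mod 26.
Step 2: We need 3 * a^-1 = 1 (mod 26).
Step 3: 3 * 9 = 27 = 1 * 26 + 1, so a^-1 = 9.
Step 4: D(y) = 9(y - 18) mod 26.
Step 5: Apply to 'D' (y = 3): D(3) = 9 * (3 - 18) mod 26 = 9 * -15 mod 26 = 21 -> 'V'.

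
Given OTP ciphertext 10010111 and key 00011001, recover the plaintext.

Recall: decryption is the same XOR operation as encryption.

Step 1: XOR ciphertext with key:
  Ciphertext: 10010111
  Key:        00011001
  XOR:        10001110
Step 2: Plaintext = 10001110 = 142 in decimal.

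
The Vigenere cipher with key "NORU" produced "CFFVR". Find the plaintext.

Step 1: Extend key: NORUN
Step 2: Decrypt each letter (c - k) mod 26:
  C(2) - N(13) = (2-13) mod 26 = 15 = P
  F(5) - O(14) = (5-14) mod 26 = 17 = R
  F(5) - R(17) = (5-17) mod 26 = 14 = O
  V(21) - U(20) = (21-20) mod 26 = 1 = B
  R(17) - N(13) = (17-13) mod 26 = 4 = E
Plaintext: PROBE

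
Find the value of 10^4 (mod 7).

Step 1: Compute 10^4 mod 7 step by step, reducing modulo 7 at each step.
  10^1 mod 7 = 3
  10^2 mod 7 = (3 * 10) mod 7 = 2
  10^3 mod 7 = (2 * 10) mod 7 = 6
  10^4 mod 7 = (6 * 10) mod 7 = 4
Step 2: Result = 4.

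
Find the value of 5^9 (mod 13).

Step 1: Compute 5^9 mod 13 step by step, reducing modulo 13 at each step.
  5^1 mod 13 = 5
  5^2 mod 13 = (5 * 5) mod 13 = 12
  5^3 mod 13 = (12 * 5) mod 13 = 8
  5^4 mod 13 = (8 * 5) mod 13 = 1
  5^5 mod 13 = (1 * 5) mod 13 = 5
  5^6 mod 13 = (5 * 5) mod 13 = 12
  5^7 mod 13 = (12 * 5) mod 13 = 8
  5^8 mod 13 = (8 * 5) mod 13 = 1
  5^9 mod 13 = (1 * 5) mod 13 = 5
Step 2: Result = 5.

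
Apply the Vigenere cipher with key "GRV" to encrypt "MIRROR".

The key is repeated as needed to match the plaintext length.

Step 1: Repeat key to match plaintext length:
  Plaintext: MIRROR
  Key:       GRVGRV
Step 2: Encrypt each letter:
  M(12) + G(6) = (12+6) mod 26 = 18 = S
  I(8) + R(17) = (8+17) mod 26 = 25 = Z
  R(17) + V(21) = (17+21) mod 26 = 12 = M
  R(17) + G(6) = (17+6) mod 26 = 23 = X
  O(14) + R(17) = (14+17) mod 26 = 5 = F
  R(17) + V(21) = (17+21) mod 26 = 12 = M
Ciphertext: SZMXFM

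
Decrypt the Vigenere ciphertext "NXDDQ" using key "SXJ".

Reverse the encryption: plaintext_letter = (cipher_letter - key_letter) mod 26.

Step 1: Extend key: SXJSX
Step 2: Decrypt each letter (c - k) mod 26:
  N(13) - S(18) = (13-18) mod 26 = 21 = V
  X(23) - X(23) = (23-23) mod 26 = 0 = A
  D(3) - J(9) = (3-9) mod 26 = 20 = U
  D(3) - S(18) = (3-18) mod 26 = 11 = L
  Q(16) - X(23) = (16-23) mod 26 = 19 = T
Plaintext: VAULT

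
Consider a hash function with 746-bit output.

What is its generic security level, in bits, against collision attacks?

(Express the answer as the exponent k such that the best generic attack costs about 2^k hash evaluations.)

Step 1: The hash has a 746-bit output.
Step 2: Collision resistance means it should be infeasible to find any x != y with h(x) = h(y).
By the birthday bound, a generic collision search succeeds after about sqrt(2^746) = 2^(746/2) = 2^373 evaluations.
Step 3: Security level = 373 bits.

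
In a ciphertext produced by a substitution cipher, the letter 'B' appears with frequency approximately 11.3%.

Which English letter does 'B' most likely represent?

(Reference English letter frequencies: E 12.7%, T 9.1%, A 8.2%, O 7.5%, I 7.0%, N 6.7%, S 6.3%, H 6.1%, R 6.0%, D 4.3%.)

Step 1: The observed frequency is 11.3%.
Step 2: Compare with English frequencies:
  E: 12.7% (difference: 1.4%) <-- closest
  T: 9.1% (difference: 2.2%)
  A: 8.2% (difference: 3.1%)
  O: 7.5% (difference: 3.8%)
  I: 7.0% (difference: 4.3%)
  N: 6.7% (difference: 4.6%)
  S: 6.3% (difference: 5.0%)
  H: 6.1% (difference: 5.2%)
  R: 6.0% (difference: 5.3%)
  D: 4.3% (difference: 7.0%)
Step 3: 'B' most likely represents 'E' (frequency 12.7%).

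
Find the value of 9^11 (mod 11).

Step 1: Compute 9^11 mod 11 step by step, reducing modulo 11 at each step.
  9^1 mod 11 = 9
  9^2 mod 11 = (9 * 9) mod 11 = 4
  9^3 mod 11 = (4 * 9) mod 11 = 3
  9^4 mod 11 = (3 * 9) mod 11 = 5
  9^5 mod 11 = (5 * 9) mod 11 = 1
  9^6 mod 11 = (1 * 9) mod 11 = 9
  9^7 mod 11 = (9 * 9) mod 11 = 4
  9^8 mod 11 = (4 * 9) mod 11 = 3
  9^9 mod 11 = (3 * 9) mod 11 = 5
  9^10 mod 11 = (5 * 9) mod 11 = 1
  9^11 mod 11 = (1 * 9) mod 11 = 9
Step 2: Result = 9.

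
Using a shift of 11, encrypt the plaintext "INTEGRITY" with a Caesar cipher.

Step 1: For each letter, shift forward by 11 positions (mod 26).
  I (position 8) -> position (8+11) mod 26 = 19 -> T
  N (position 13) -> position (13+11) mod 26 = 24 -> Y
  T (position 19) -> position (19+11) mod 26 = 4 -> E
  E (position 4) -> position (4+11) mod 26 = 15 -> P
  G (position 6) -> position (6+11) mod 26 = 17 -> R
  R (position 17) -> position (17+11) mod 26 = 2 -> C
  I (position 8) -> position (8+11) mod 26 = 19 -> T
  T (position 19) -> position (19+11) mod 26 = 4 -> E
  Y (position 24) -> position (24+11) mod 26 = 9 -> J
Result: TYEPRCTEJ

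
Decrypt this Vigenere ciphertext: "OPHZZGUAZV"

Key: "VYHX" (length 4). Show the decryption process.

Step 1: Key 'VYHX' has length 4. Extended key: VYHXVYHXVY
Step 2: Decrypt each position:
  O(14) - V(21) = 19 = T
  P(15) - Y(24) = 17 = R
  H(7) - H(7) = 0 = A
  Z(25) - X(23) = 2 = C
  Z(25) - V(21) = 4 = E
  G(6) - Y(24) = 8 = I
  U(20) - H(7) = 13 = N
  A(0) - X(23) = 3 = D
  Z(25) - V(21) = 4 = E
  V(21) - Y(24) = 23 = X
Plaintext: TRACEINDEX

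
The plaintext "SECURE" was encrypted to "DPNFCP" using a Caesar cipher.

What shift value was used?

Step 1: Compare first letters: S (position 18) -> D (position 3).
Step 2: Shift = (3 - 18) mod 26 = 11.
The shift value is 11.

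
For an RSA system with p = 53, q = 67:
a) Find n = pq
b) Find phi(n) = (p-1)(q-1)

Step 1: n = p * q = 53 * 67 = 3551.
Step 2: phi(n) = (p-1)(q-1) = 52 * 66 = 3432.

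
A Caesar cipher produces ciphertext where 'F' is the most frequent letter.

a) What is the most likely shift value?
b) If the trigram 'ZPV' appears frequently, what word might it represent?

Step 1: In English, 'E' is the most frequent letter (12.7%).
Step 2: The most frequent ciphertext letter is 'F' (position 5).
Step 3: Shift = (5 - 4) mod 26 = 1.
Step 4: Decrypt 'ZPV' by shifting back 1:
  Z -> Y
  P -> O
  V -> U
Step 5: 'ZPV' decrypts to 'YOU'.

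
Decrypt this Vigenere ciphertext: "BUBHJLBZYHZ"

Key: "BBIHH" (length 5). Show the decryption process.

Step 1: Key 'BBIHH' has length 5. Extended key: BBIHHBBIHHB
Step 2: Decrypt each position:
  B(1) - B(1) = 0 = A
  U(20) - B(1) = 19 = T
  B(1) - I(8) = 19 = T
  H(7) - H(7) = 0 = A
  J(9) - H(7) = 2 = C
  L(11) - B(1) = 10 = K
  B(1) - B(1) = 0 = A
  Z(25) - I(8) = 17 = R
  Y(24) - H(7) = 17 = R
  H(7) - H(7) = 0 = A
  Z(25) - B(1) = 24 = Y
Plaintext: ATTACKARRAY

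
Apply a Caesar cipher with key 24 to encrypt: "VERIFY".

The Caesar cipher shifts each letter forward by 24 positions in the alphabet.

Step 1: For each letter, shift forward by 24 positions (mod 26).
  V (position 21) -> position (21+24) mod 26 = 19 -> T
  E (position 4) -> position (4+24) mod 26 = 2 -> C
  R (position 17) -> position (17+24) mod 26 = 15 -> P
  I (position 8) -> position (8+24) mod 26 = 6 -> G
  F (position 5) -> position (5+24) mod 26 = 3 -> D
  Y (position 24) -> position (24+24) mod 26 = 22 -> W
Result: TCPGDW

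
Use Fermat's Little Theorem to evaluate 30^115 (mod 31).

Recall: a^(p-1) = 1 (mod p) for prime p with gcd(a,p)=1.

Step 1: Since 31 is prime, by Fermat's Little Theorem: 30^30 = 1 (mod 31).
Step 2: Reduce exponent: 115 mod 30 = 25.
Step 3: So 30^115 = 30^25 (mod 31).
Step 4: 30^25 mod 31 = 30.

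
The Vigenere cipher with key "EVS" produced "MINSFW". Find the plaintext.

Step 1: Extend key: EVSEVS
Step 2: Decrypt each letter (c - k) mod 26:
  M(12) - E(4) = (12-4) mod 26 = 8 = I
  I(8) - V(21) = (8-21) mod 26 = 13 = N
  N(13) - S(18) = (13-18) mod 26 = 21 = V
  S(18) - E(4) = (18-4) mod 26 = 14 = O
  F(5) - V(21) = (5-21) mod 26 = 10 = K
  W(22) - S(18) = (22-18) mod 26 = 4 = E
Plaintext: INVOKE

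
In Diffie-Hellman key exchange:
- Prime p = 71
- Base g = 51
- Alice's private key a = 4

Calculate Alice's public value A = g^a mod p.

Step 1: A = g^a mod p = 51^4 mod 71.
  51^1 mod 71 = 51
  51^2 mod 71 = (51 * 51) mod 71 = 45
  51^3 mod 71 = (45 * 51) mod 71 = 23
  51^4 mod 71 = (23 * 51) mod 71 = 37
Result: A = 37.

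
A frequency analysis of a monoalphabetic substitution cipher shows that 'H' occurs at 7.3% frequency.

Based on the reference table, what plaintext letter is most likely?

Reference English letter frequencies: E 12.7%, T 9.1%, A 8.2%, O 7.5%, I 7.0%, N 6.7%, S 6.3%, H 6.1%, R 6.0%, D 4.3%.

Step 1: The observed frequency is 7.3%.
Step 2: Compare with English frequencies:
  E: 12.7% (difference: 5.4%)
  T: 9.1% (difference: 1.8%)
  A: 8.2% (difference: 0.9%)
  O: 7.5% (difference: 0.2%) <-- closest
  I: 7.0% (difference: 0.3%)
  N: 6.7% (difference: 0.6%)
  S: 6.3% (difference: 1.0%)
  H: 6.1% (difference: 1.2%)
  R: 6.0% (difference: 1.3%)
  D: 4.3% (difference: 3.0%)
Step 3: 'H' most likely represents 'O' (frequency 7.5%).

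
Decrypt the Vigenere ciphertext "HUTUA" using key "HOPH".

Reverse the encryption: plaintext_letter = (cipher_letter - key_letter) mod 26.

Step 1: Extend key: HOPHH
Step 2: Decrypt each letter (c - k) mod 26:
  H(7) - H(7) = (7-7) mod 26 = 0 = A
  U(20) - O(14) = (20-14) mod 26 = 6 = G
  T(19) - P(15) = (19-15) mod 26 = 4 = E
  U(20) - H(7) = (20-7) mod 26 = 13 = N
  A(0) - H(7) = (0-7) mod 26 = 19 = T
Plaintext: AGENT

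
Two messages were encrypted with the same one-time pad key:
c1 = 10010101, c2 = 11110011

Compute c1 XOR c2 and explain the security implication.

Step 1: c1 XOR c2 = (m1 XOR k) XOR (m2 XOR k).
Step 2: By XOR associativity/commutativity: = m1 XOR m2 XOR k XOR k = m1 XOR m2.
Step 3: 10010101 XOR 11110011 = 01100110 = 102.
Step 4: The key cancels out! An attacker learns m1 XOR m2 = 102, revealing the relationship between plaintexts.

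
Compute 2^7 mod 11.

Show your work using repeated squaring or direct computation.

Step 1: Compute 2^7 mod 11 step by step, reducing modulo 11 at each step.
  2^1 mod 11 = 2
  2^2 mod 11 = (2 * 2) mod 11 = 4
  2^3 mod 11 = (4 * 2) mod 11 = 8
  2^4 mod 11 = (8 * 2) mod 11 = 5
  2^5 mod 11 = (5 * 2) mod 11 = 10
  2^6 mod 11 = (10 * 2) mod 11 = 9
  2^7 mod 11 = (9 * 2) mod 11 = 7
Step 2: Result = 7.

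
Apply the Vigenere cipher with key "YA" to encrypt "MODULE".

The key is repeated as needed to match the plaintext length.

Step 1: Repeat key to match plaintext length:
  Plaintext: MODULE
  Key:       YAYAYA
Step 2: Encrypt each letter:
  M(12) + Y(24) = (12+24) mod 26 = 10 = K
  O(14) + A(0) = (14+0) mod 26 = 14 = O
  D(3) + Y(24) = (3+24) mod 26 = 1 = B
  U(20) + A(0) = (20+0) mod 26 = 20 = U
  L(11) + Y(24) = (11+24) mod 26 = 9 = J
  E(4) + A(0) = (4+0) mod 26 = 4 = E
Ciphertext: KOBUJE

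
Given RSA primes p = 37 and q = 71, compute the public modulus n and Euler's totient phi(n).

Step 1: n = p * q = 37 * 71 = 2627.
Step 2: phi(n) = (p-1)(q-1) = 36 * 70 = 2520.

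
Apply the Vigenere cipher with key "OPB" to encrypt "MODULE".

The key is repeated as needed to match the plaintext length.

Step 1: Repeat key to match plaintext length:
  Plaintext: MODULE
  Key:       OPBOPB
Step 2: Encrypt each letter:
  M(12) + O(14) = (12+14) mod 26 = 0 = A
  O(14) + P(15) = (14+15) mod 26 = 3 = D
  D(3) + B(1) = (3+1) mod 26 = 4 = E
  U(20) + O(14) = (20+14) mod 26 = 8 = I
  L(11) + P(15) = (11+15) mod 26 = 0 = A
  E(4) + B(1) = (4+1) mod 26 = 5 = F
Ciphertext: ADEIAF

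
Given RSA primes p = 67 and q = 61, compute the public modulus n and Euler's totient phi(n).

Step 1: n = p * q = 67 * 61 = 4087.
Step 2: phi(n) = (p-1)(q-1) = 66 * 60 = 3960.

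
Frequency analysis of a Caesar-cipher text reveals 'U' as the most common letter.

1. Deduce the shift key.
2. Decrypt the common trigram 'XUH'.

Step 1: In English, 'E' is the most frequent letter (12.7%).
Step 2: The most frequent ciphertext letter is 'U' (position 20).
Step 3: Shift = (20 - 4) mod 26 = 16.
Step 4: Decrypt 'XUH' by shifting back 16:
  X -> H
  U -> E
  H -> R
Step 5: 'XUH' decrypts to 'HER'.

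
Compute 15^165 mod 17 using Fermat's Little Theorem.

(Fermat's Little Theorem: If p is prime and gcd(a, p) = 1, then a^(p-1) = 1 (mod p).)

Step 1: Since 17 is prime, by Fermat's Little Theorem: 15^16 = 1 (mod 17).
Step 2: Reduce exponent: 165 mod 16 = 5.
Step 3: So 15^165 = 15^5 (mod 17).
Step 4: 15^5 mod 17 = 2.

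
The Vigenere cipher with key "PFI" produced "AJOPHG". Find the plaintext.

Step 1: Extend key: PFIPFI
Step 2: Decrypt each letter (c - k) mod 26:
  A(0) - P(15) = (0-15) mod 26 = 11 = L
  J(9) - F(5) = (9-5) mod 26 = 4 = E
  O(14) - I(8) = (14-8) mod 26 = 6 = G
  P(15) - P(15) = (15-15) mod 26 = 0 = A
  H(7) - F(5) = (7-5) mod 26 = 2 = C
  G(6) - I(8) = (6-8) mod 26 = 24 = Y
Plaintext: LEGACY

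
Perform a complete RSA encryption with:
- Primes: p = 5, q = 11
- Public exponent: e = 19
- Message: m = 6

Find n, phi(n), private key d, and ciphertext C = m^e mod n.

Step 1: n = 5 * 11 = 55.
Step 2: phi(n) = (5-1)(11-1) = 4 * 10 = 40.
Step 3: Find d = 19^(-1) mod 40 = 19.
  Verify: 19 * 19 = 361 = 1 (mod 40).
Step 4: C = 6^19 mod 55 = 46.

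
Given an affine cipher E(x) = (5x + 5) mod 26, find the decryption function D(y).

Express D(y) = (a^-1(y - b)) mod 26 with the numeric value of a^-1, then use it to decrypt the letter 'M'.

Step 1: Find a^-1, the modular inverse of 5 mod 26.
Step 2: We need 5 * a^-1 = 1 (mod 26).
Step 3: 5 * 21 = 105 = 4 * 26 + 1, so a^-1 = 21.
Step 4: D(y) = 21(y - 5) mod 26.
Step 5: Apply to 'M' (y = 12): D(12) = 21 * (12 - 5) mod 26 = 21 * 7 mod 26 = 17 -> 'R'.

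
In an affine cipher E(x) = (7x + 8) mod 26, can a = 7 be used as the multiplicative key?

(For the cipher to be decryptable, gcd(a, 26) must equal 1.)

Step 1: Compute gcd(7, 26).
Step 2: gcd(7, 26) = 1.
Since gcd = 1, 7 is coprime with 26, so it is a valid key.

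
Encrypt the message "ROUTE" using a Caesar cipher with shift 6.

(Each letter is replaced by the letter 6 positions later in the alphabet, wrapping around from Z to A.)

Step 1: For each letter, shift forward by 6 positions (mod 26).
  R (position 17) -> position (17+6) mod 26 = 23 -> X
  O (position 14) -> position (14+6) mod 26 = 20 -> U
  U (position 20) -> position (20+6) mod 26 = 0 -> A
  T (position 19) -> position (19+6) mod 26 = 25 -> Z
  E (position 4) -> position (4+6) mod 26 = 10 -> K
Result: XUAZK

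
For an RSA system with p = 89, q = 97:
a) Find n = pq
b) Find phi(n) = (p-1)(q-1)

Step 1: n = p * q = 89 * 97 = 8633.
Step 2: phi(n) = (p-1)(q-1) = 88 * 96 = 8448.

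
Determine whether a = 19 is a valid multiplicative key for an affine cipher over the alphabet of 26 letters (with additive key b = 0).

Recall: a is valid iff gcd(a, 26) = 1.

Step 1: Compute gcd(19, 26).
Step 2: gcd(19, 26) = 1.
Since gcd = 1, 19 is coprime with 26, so it is a valid key.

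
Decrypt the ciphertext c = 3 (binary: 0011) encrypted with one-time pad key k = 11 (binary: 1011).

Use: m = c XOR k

Step 1: XOR ciphertext with key:
  Ciphertext: 0011
  Key:        1011
  XOR:        1000
Step 2: Plaintext = 1000 = 8 in decimal.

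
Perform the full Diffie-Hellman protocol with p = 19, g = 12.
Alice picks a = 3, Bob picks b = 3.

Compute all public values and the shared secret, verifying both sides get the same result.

Step 1: A = g^a mod p = 12^3 mod 19 = 18.
Step 2: B = g^b mod p = 12^3 mod 19 = 18.
Step 3: Alice computes s = B^a mod p = 18^3 mod 19 = 18.
Step 4: Bob computes s = A^b mod p = 18^3 mod 19 = 18.
Both sides agree: shared secret = 18.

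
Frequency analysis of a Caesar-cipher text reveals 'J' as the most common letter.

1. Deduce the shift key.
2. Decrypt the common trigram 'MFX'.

Step 1: In English, 'E' is the most frequent letter (12.7%).
Step 2: The most frequent ciphertext letter is 'J' (position 9).
Step 3: Shift = (9 - 4) mod 26 = 5.
Step 4: Decrypt 'MFX' by shifting back 5:
  M -> H
  F -> A
  X -> S
Step 5: 'MFX' decrypts to 'HAS'.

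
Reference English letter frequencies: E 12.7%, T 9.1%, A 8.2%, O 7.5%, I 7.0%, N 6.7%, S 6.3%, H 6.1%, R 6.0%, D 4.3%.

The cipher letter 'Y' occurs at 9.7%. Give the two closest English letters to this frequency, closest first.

Step 1: Observed frequency of 'Y' is 9.7%.
Step 2: Compute distances to each reference frequency and sort:
  T (9.1%): difference = 0.6% <-- BEST
  A (8.2%): difference = 1.5% <-- RUNNER-UP
  O (7.5%): difference = 2.2%
  I (7.0%): difference = 2.7%
  N (6.7%): difference = 3.0%
Step 3: Most likely is 'T' (9.1%, diff 0.6%); second most likely is 'A' (8.2%, diff 1.5%).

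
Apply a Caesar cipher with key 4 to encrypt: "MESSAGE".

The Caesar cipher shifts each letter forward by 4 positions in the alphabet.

Step 1: For each letter, shift forward by 4 positions (mod 26).
  M (position 12) -> position (12+4) mod 26 = 16 -> Q
  E (position 4) -> position (4+4) mod 26 = 8 -> I
  S (position 18) -> position (18+4) mod 26 = 22 -> W
  S (position 18) -> position (18+4) mod 26 = 22 -> W
  A (position 0) -> position (0+4) mod 26 = 4 -> E
  G (position 6) -> position (6+4) mod 26 = 10 -> K
  E (position 4) -> position (4+4) mod 26 = 8 -> I
Result: QIWWEKI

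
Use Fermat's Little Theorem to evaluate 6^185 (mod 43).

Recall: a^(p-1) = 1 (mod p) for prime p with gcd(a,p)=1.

Step 1: Since 43 is prime, by Fermat's Little Theorem: 6^42 = 1 (mod 43).
Step 2: Reduce exponent: 185 mod 42 = 17.
Step 3: So 6^185 = 6^17 (mod 43).
Step 4: 6^17 mod 43 = 36.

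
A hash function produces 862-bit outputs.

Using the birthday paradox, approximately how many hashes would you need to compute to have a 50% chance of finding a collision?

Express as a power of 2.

Step 1: The birthday paradox gives collision probability ~50% after sqrt(2^n) = 2^(n/2) hashes.
Step 2: For 862-bit output: 2^(862/2) = 2^431.
Step 3: Approximately 2^431 hash computations needed.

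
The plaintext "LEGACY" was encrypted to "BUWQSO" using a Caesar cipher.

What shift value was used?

Step 1: Compare first letters: L (position 11) -> B (position 1).
Step 2: Shift = (1 - 11) mod 26 = 16.
The shift value is 16.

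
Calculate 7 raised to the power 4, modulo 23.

Step 1: Compute 7^4 mod 23 step by step, reducing modulo 23 at each step.
  7^1 mod 23 = 7
  7^2 mod 23 = (7 * 7) mod 23 = 3
  7^3 mod 23 = (3 * 7) mod 23 = 21
  7^4 mod 23 = (21 * 7) mod 23 = 9
Step 2: Result = 9.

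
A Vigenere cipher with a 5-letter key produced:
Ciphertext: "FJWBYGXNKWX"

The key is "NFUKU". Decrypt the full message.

Step 1: Key 'NFUKU' has length 5. Extended key: NFUKUNFUKUN
Step 2: Decrypt each position:
  F(5) - N(13) = 18 = S
  J(9) - F(5) = 4 = E
  W(22) - U(20) = 2 = C
  B(1) - K(10) = 17 = R
  Y(24) - U(20) = 4 = E
  G(6) - N(13) = 19 = T
  X(23) - F(5) = 18 = S
  N(13) - U(20) = 19 = T
  K(10) - K(10) = 0 = A
  W(22) - U(20) = 2 = C
  X(23) - N(13) = 10 = K
Plaintext: SECRETSTACK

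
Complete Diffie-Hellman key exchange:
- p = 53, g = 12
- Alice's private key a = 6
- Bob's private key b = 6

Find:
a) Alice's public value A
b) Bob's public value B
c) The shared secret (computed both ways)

Step 1: A = g^a mod p = 12^6 mod 53 = 17.
Step 2: B = g^b mod p = 12^6 mod 53 = 17.
Step 3: Alice computes s = B^a mod p = 17^6 mod 53 = 44.
Step 4: Bob computes s = A^b mod p = 17^6 mod 53 = 44.
Both sides agree: shared secret = 44.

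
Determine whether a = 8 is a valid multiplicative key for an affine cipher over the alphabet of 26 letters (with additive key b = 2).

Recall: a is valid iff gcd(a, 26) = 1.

Step 1: Compute gcd(8, 26).
Step 2: gcd(8, 26) = 2.
Since gcd = 2 != 1, 8 shares a common factor with 26, so it cannot be used.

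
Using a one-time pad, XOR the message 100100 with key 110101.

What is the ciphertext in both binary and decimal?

Step 1: Write out the XOR operation bit by bit:
  Message: 100100
  Key:     110101
  XOR:     010001
Step 2: Convert to decimal: 010001 = 17.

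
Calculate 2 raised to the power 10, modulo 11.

Step 1: Compute 2^10 mod 11 step by step, reducing modulo 11 at each step.
  2^1 mod 11 = 2
  2^2 mod 11 = (2 * 2) mod 11 = 4
  2^3 mod 11 = (4 * 2) mod 11 = 8
  2^4 mod 11 = (8 * 2) mod 11 = 5
  2^5 mod 11 = (5 * 2) mod 11 = 10
  2^6 mod 11 = (10 * 2) mod 11 = 9
  2^7 mod 11 = (9 * 2) mod 11 = 7
  2^8 mod 11 = (7 * 2) mod 11 = 3
  2^9 mod 11 = (3 * 2) mod 11 = 6
  2^10 mod 11 = (6 * 2) mod 11 = 1
Step 2: Result = 1.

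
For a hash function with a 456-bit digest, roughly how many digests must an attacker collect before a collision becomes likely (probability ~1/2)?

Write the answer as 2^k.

Step 1: The birthday paradox gives collision probability ~50% after sqrt(2^n) = 2^(n/2) hashes.
Step 2: For 456-bit output: 2^(456/2) = 2^228.
Step 3: Approximately 2^228 hash computations needed.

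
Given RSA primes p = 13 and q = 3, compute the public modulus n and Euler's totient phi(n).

Step 1: n = p * q = 13 * 3 = 39.
Step 2: phi(n) = (p-1)(q-1) = 12 * 2 = 24.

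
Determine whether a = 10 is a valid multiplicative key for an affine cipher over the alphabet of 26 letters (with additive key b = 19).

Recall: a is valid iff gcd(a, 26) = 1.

Step 1: Compute gcd(10, 26).
Step 2: gcd(10, 26) = 2.
Since gcd = 2 != 1, 10 shares a common factor with 26, so it cannot be used.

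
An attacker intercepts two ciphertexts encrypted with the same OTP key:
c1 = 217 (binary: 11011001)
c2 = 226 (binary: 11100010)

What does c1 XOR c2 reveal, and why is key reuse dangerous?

Step 1: c1 XOR c2 = (m1 XOR k) XOR (m2 XOR k).
Step 2: By XOR associativity/commutativity: = m1 XOR m2 XOR k XOR k = m1 XOR m2.
Step 3: 11011001 XOR 11100010 = 00111011 = 59.
Step 4: The key cancels out! An attacker learns m1 XOR m2 = 59, revealing the relationship between plaintexts.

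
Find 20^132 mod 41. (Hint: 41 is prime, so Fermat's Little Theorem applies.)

Step 1: Since 41 is prime, by Fermat's Little Theorem: 20^40 = 1 (mod 41).
Step 2: Reduce exponent: 132 mod 40 = 12.
Step 3: So 20^132 = 20^12 (mod 41).
Step 4: 20^12 mod 41 = 10.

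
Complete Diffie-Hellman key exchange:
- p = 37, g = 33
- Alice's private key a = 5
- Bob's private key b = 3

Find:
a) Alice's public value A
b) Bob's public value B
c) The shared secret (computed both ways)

Step 1: A = g^a mod p = 33^5 mod 37 = 12.
Step 2: B = g^b mod p = 33^3 mod 37 = 10.
Step 3: Alice computes s = B^a mod p = 10^5 mod 37 = 26.
Step 4: Bob computes s = A^b mod p = 12^3 mod 37 = 26.
Both sides agree: shared secret = 26.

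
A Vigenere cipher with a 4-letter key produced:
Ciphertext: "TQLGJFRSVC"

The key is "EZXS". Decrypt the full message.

Step 1: Key 'EZXS' has length 4. Extended key: EZXSEZXSEZ
Step 2: Decrypt each position:
  T(19) - E(4) = 15 = P
  Q(16) - Z(25) = 17 = R
  L(11) - X(23) = 14 = O
  G(6) - S(18) = 14 = O
  J(9) - E(4) = 5 = F
  F(5) - Z(25) = 6 = G
  R(17) - X(23) = 20 = U
  S(18) - S(18) = 0 = A
  V(21) - E(4) = 17 = R
  C(2) - Z(25) = 3 = D
Plaintext: PROOFGUARD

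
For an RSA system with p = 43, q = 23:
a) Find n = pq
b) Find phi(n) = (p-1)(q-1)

Step 1: n = p * q = 43 * 23 = 989.
Step 2: phi(n) = (p-1)(q-1) = 42 * 22 = 924.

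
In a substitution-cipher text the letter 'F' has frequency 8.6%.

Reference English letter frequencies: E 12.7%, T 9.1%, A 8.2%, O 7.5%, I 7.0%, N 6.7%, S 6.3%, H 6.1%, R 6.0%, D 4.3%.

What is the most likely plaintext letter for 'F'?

Step 1: The observed frequency is 8.6%.
Step 2: Compare with English frequencies:
  E: 12.7% (difference: 4.1%)
  T: 9.1% (difference: 0.5%)
  A: 8.2% (difference: 0.4%) <-- closest
  O: 7.5% (difference: 1.1%)
  I: 7.0% (difference: 1.6%)
  N: 6.7% (difference: 1.9%)
  S: 6.3% (difference: 2.3%)
  H: 6.1% (difference: 2.5%)
  R: 6.0% (difference: 2.6%)
  D: 4.3% (difference: 4.3%)
Step 3: 'F' most likely represents 'A' (frequency 8.2%).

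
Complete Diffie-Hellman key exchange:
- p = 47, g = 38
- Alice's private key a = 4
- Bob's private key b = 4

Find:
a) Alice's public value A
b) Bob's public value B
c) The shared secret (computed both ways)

Step 1: A = g^a mod p = 38^4 mod 47 = 28.
Step 2: B = g^b mod p = 38^4 mod 47 = 28.
Step 3: Alice computes s = B^a mod p = 28^4 mod 47 = 37.
Step 4: Bob computes s = A^b mod p = 28^4 mod 47 = 37.
Both sides agree: shared secret = 37.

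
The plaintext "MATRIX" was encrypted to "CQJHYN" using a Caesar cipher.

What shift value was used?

Step 1: Compare first letters: M (position 12) -> C (position 2).
Step 2: Shift = (2 - 12) mod 26 = 16.
The shift value is 16.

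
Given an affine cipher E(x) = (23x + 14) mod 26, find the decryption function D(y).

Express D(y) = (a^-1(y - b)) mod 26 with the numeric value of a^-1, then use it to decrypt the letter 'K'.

Step 1: Find a^-1, the modular inverse of 23 mod 26.
Step 2: We need 23 * a^-1 = 1 (mod 26).
Step 3: 23 * 17 = 391 = 15 * 26 + 1, so a^-1 = 17.
Step 4: D(y) = 17(y - 14) mod 26.
Step 5: Apply to 'K' (y = 10): D(10) = 17 * (10 - 14) mod 26 = 17 * -4 mod 26 = 10 -> 'K'.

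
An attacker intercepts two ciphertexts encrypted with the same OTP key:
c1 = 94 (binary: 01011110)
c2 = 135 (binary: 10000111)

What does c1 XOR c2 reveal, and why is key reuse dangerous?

Step 1: c1 XOR c2 = (m1 XOR k) XOR (m2 XOR k).
Step 2: By XOR associativity/commutativity: = m1 XOR m2 XOR k XOR k = m1 XOR m2.
Step 3: 01011110 XOR 10000111 = 11011001 = 217.
Step 4: The key cancels out! An attacker learns m1 XOR m2 = 217, revealing the relationship between plaintexts.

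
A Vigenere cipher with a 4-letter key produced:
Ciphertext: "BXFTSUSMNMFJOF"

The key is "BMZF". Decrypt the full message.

Step 1: Key 'BMZF' has length 4. Extended key: BMZFBMZFBMZFBM
Step 2: Decrypt each position:
  B(1) - B(1) = 0 = A
  X(23) - M(12) = 11 = L
  F(5) - Z(25) = 6 = G
  T(19) - F(5) = 14 = O
  S(18) - B(1) = 17 = R
  U(20) - M(12) = 8 = I
  S(18) - Z(25) = 19 = T
  M(12) - F(5) = 7 = H
  N(13) - B(1) = 12 = M
  M(12) - M(12) = 0 = A
  F(5) - Z(25) = 6 = G
  J(9) - F(5) = 4 = E
  O(14) - B(1) = 13 = N
  F(5) - M(12) = 19 = T
Plaintext: ALGORITHMAGENT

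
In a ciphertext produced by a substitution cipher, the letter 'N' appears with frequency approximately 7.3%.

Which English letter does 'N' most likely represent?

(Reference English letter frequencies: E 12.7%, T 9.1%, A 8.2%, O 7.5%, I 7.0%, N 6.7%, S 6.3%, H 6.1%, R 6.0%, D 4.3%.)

Step 1: The observed frequency is 7.3%.
Step 2: Compare with English frequencies:
  E: 12.7% (difference: 5.4%)
  T: 9.1% (difference: 1.8%)
  A: 8.2% (difference: 0.9%)
  O: 7.5% (difference: 0.2%) <-- closest
  I: 7.0% (difference: 0.3%)
  N: 6.7% (difference: 0.6%)
  S: 6.3% (difference: 1.0%)
  H: 6.1% (difference: 1.2%)
  R: 6.0% (difference: 1.3%)
  D: 4.3% (difference: 3.0%)
Step 3: 'N' most likely represents 'O' (frequency 7.5%).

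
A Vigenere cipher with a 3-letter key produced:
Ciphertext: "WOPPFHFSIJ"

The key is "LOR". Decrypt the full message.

Step 1: Key 'LOR' has length 3. Extended key: LORLORLORL
Step 2: Decrypt each position:
  W(22) - L(11) = 11 = L
  O(14) - O(14) = 0 = A
  P(15) - R(17) = 24 = Y
  P(15) - L(11) = 4 = E
  F(5) - O(14) = 17 = R
  H(7) - R(17) = 16 = Q
  F(5) - L(11) = 20 = U
  S(18) - O(14) = 4 = E
  I(8) - R(17) = 17 = R
  J(9) - L(11) = 24 = Y
Plaintext: LAYERQUERY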